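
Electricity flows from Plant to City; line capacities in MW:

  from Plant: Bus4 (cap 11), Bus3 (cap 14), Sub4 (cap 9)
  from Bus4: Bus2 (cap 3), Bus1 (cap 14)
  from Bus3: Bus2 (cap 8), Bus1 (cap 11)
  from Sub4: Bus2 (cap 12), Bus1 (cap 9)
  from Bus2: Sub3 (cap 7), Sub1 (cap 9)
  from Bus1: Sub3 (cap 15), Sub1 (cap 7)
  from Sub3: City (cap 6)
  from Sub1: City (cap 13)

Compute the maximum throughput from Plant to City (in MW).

Augment Plant→Bus4→Bus2→Sub3→City: bottleneck 3, flow now 3.
Augment Plant→Bus4→Bus1→Sub3→City: bottleneck 3, flow now 6.
Augment Plant→Bus4→Bus1→Sub1→City: bottleneck 5, flow now 11.
Augment Plant→Bus3→Bus2→Sub1→City: bottleneck 8, flow now 19.
No augmenting path remains; maximum flow = 19.
In the residual graph, reachable from Plant: {Plant, Bus4, Bus3, Sub4, Bus2, Bus1, Sub3, Sub1}.
Min-cut edges: Sub3→City (6), Sub1→City (13); capacity 6 + 13 = 19.
This cut is saturated, so no flow can exceed 19.

19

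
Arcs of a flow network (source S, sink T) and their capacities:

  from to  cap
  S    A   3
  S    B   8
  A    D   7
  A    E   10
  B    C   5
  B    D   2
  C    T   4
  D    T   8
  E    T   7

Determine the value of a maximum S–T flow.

9

Augment S→A→D→T: bottleneck 3, flow now 3.
Augment S→B→C→T: bottleneck 4, flow now 7.
Augment S→B→D→T: bottleneck 2, flow now 9.
No augmenting path remains; maximum flow = 9.
In the residual graph, reachable from S: {S, B, C}.
Min-cut edges: S→A (3), B→D (2), C→T (4); capacity 3 + 2 + 4 = 9.
This cut is saturated, so no flow can exceed 9.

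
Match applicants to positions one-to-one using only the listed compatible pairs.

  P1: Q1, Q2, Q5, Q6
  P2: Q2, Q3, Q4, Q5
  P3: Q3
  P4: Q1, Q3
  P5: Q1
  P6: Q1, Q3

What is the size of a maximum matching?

4

Unit-capacity flow: source→left, listed edges, right→sink; max matching = max flow.
Augmenting path P1→Q1 (+1); matched 1.
Augmenting path P2→Q2 (+1); matched 2.
Augmenting path P3→Q3 (+1); matched 3.
Augmenting path P4→Q1→P1→Q5 (+1); matched 4.
No augmenting path remains; maximum matching = 4.
König certificate: {P1, P2, Q1, Q3} is a vertex cover of size 4 (every listed pair touches it), so no matching can be larger.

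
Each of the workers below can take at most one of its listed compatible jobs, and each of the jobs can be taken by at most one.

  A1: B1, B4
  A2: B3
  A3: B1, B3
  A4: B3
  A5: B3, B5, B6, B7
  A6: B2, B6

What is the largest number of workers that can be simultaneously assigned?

Unit-capacity flow: source→left, listed edges, right→sink; max matching = max flow.
Augmenting path A1→B1 (+1); matched 1.
Augmenting path A2→B3 (+1); matched 2.
Augmenting path A5→B5 (+1); matched 3.
Augmenting path A6→B2 (+1); matched 4.
Augmenting path A3→B1→A1→B4 (+1); matched 5.
No augmenting path remains; maximum matching = 5.
König certificate: {A1, A3, A5, A6, B3} is a vertex cover of size 5 (every listed pair touches it), so no matching can be larger.

5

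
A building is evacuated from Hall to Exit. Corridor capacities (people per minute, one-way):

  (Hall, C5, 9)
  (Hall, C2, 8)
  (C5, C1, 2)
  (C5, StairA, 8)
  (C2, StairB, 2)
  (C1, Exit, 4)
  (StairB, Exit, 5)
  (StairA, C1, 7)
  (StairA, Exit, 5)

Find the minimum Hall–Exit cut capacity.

Augment Hall→C5→C1→Exit: bottleneck 2, flow now 2.
Augment Hall→C5→StairA→Exit: bottleneck 5, flow now 7.
Augment Hall→C2→StairB→Exit: bottleneck 2, flow now 9.
Augment Hall→C5→StairA→C1→Exit: bottleneck 2, flow now 11.
No augmenting path remains; maximum flow = 11.
By max-flow min-cut, the minimum cut capacity equals the max flow.
In the residual graph, reachable from Hall: {Hall, C2}.
Min-cut edges: Hall→C5 (9), C2→StairB (2); capacity 9 + 2 = 11.

11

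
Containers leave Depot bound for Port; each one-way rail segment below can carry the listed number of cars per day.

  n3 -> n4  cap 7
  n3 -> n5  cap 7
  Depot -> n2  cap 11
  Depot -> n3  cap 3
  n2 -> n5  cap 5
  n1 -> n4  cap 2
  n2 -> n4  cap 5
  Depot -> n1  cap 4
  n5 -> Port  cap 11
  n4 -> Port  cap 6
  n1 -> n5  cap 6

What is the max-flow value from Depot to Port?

Augment Depot→n1→n4→Port: bottleneck 2, flow now 2.
Augment Depot→n1→n5→Port: bottleneck 2, flow now 4.
Augment Depot→n2→n4→Port: bottleneck 4, flow now 8.
Augment Depot→n2→n5→Port: bottleneck 5, flow now 13.
Augment Depot→n3→n5→Port: bottleneck 3, flow now 16.
Augment Depot→n2→n4→n1→n5→Port: bottleneck 1, flow now 17. (uses reverse residual edge)
No augmenting path remains; maximum flow = 17.
In the residual graph, reachable from Depot: {Depot, n2}.
Min-cut edges: Depot→n1 (4), Depot→n3 (3), n2→n4 (5), n2→n5 (5); capacity 4 + 3 + 5 + 5 = 17.
This cut is saturated, so no flow can exceed 17.

17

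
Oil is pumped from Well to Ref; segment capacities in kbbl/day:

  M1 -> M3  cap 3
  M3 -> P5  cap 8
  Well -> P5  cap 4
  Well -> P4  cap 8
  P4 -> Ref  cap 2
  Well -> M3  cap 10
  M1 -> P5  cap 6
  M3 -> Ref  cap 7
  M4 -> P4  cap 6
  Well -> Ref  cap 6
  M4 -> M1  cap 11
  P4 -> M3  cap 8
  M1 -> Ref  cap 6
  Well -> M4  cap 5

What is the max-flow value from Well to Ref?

20

Augment Well→Ref: bottleneck 6, flow now 6.
Augment Well→P4→Ref: bottleneck 2, flow now 8.
Augment Well→M3→Ref: bottleneck 7, flow now 15.
Augment Well→M4→M1→Ref: bottleneck 5, flow now 20.
No augmenting path remains; maximum flow = 20.
In the residual graph, reachable from Well: {Well, P4, M3, P5}.
Min-cut edges: Well→M4 (5), Well→Ref (6), P4→Ref (2), M3→Ref (7); capacity 5 + 6 + 2 + 7 = 20.
This cut is saturated, so no flow can exceed 20.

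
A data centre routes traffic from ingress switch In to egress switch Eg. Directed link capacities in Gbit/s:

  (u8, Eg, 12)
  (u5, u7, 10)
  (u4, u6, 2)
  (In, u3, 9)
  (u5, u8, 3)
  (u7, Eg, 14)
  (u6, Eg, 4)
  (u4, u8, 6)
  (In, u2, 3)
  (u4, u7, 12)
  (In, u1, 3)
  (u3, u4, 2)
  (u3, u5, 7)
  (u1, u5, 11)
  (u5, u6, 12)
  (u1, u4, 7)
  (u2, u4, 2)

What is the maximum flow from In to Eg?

14

Augment In→u1→u4→u6→Eg: bottleneck 2, flow now 2.
Augment In→u1→u4→u7→Eg: bottleneck 1, flow now 3.
Augment In→u2→u4→u7→Eg: bottleneck 2, flow now 5.
Augment In→u3→u4→u7→Eg: bottleneck 2, flow now 7.
Augment In→u3→u5→u6→Eg: bottleneck 2, flow now 9.
Augment In→u3→u5→u7→Eg: bottleneck 5, flow now 14.
No augmenting path remains; maximum flow = 14.
In the residual graph, reachable from In: {In, u2}.
Min-cut edges: In→u1 (3), In→u3 (9), u2→u4 (2); capacity 3 + 9 + 2 = 14.
This cut is saturated, so no flow can exceed 14.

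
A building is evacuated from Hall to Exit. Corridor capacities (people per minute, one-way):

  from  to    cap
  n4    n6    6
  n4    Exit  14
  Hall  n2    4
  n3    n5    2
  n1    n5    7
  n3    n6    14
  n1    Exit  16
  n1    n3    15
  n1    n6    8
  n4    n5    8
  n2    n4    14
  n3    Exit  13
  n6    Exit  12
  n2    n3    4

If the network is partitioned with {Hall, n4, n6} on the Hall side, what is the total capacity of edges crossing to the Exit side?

38

Edges leaving {Hall, n4, n6}: Hall→n2 (4), n4→n5 (8), n4→Exit (14), n6→Exit (12).
Cut capacity = 4 + 8 + 14 + 12 = 38.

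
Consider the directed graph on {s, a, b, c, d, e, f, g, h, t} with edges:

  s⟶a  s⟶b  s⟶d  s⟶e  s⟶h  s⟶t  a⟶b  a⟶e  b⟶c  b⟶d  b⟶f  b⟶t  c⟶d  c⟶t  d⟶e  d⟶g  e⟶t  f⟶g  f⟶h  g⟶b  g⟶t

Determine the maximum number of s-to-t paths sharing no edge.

5

Assign every edge capacity 1; by Menger, the answer equals the max flow.
Path s→t (+1); total 1.
Path s→b→t (+1); total 2.
Path s→e→t (+1); total 3.
Path s→d→g→t (+1); total 4.
Path s→a→b→c→t (+1); total 5.
No residual s→t path; max flow = 5.
Certifying cut of size 5: {s→a, s→b, s→d, s→e, s→t}.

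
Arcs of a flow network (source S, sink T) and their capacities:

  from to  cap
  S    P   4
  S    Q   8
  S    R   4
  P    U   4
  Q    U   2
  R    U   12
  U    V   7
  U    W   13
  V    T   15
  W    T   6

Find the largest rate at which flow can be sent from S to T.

Augment S→P→U→V→T: bottleneck 4, flow now 4.
Augment S→Q→U→V→T: bottleneck 2, flow now 6.
Augment S→R→U→V→T: bottleneck 1, flow now 7.
Augment S→R→U→W→T: bottleneck 3, flow now 10.
No augmenting path remains; maximum flow = 10.
In the residual graph, reachable from S: {S, Q}.
Min-cut edges: S→P (4), S→R (4), Q→U (2); capacity 4 + 4 + 2 = 10.
This cut is saturated, so no flow can exceed 10.

10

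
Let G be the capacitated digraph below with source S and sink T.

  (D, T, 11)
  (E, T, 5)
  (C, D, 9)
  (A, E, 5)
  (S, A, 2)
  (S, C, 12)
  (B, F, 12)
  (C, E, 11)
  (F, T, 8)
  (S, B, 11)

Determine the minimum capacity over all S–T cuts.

22

Augment S→A→E→T: bottleneck 2, flow now 2.
Augment S→B→F→T: bottleneck 8, flow now 10.
Augment S→C→D→T: bottleneck 9, flow now 19.
Augment S→C→E→T: bottleneck 3, flow now 22.
No augmenting path remains; maximum flow = 22.
By max-flow min-cut, the minimum cut capacity equals the max flow.
In the residual graph, reachable from S: {S, B, F}.
Min-cut edges: S→A (2), S→C (12), F→T (8); capacity 2 + 12 + 8 = 22.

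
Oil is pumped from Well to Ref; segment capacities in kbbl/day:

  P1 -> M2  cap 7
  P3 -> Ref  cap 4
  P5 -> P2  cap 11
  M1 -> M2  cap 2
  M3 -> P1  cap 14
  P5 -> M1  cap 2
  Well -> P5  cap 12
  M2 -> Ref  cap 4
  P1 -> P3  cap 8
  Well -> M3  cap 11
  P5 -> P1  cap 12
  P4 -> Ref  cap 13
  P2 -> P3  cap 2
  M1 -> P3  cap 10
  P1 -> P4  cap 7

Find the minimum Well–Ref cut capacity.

Augment Well→M3→P1→M2→Ref: bottleneck 4, flow now 4.
Augment Well→M3→P1→P3→Ref: bottleneck 4, flow now 8.
Augment Well→M3→P1→P4→Ref: bottleneck 3, flow now 11.
Augment Well→P5→P1→P4→Ref: bottleneck 4, flow now 15.
No augmenting path remains; maximum flow = 15.
By max-flow min-cut, the minimum cut capacity equals the max flow.
In the residual graph, reachable from Well: {Well, M3, P5, P2, P1, M1, M2, P3}.
Min-cut edges: P1→P4 (7), M2→Ref (4), P3→Ref (4); capacity 7 + 4 + 4 = 15.

15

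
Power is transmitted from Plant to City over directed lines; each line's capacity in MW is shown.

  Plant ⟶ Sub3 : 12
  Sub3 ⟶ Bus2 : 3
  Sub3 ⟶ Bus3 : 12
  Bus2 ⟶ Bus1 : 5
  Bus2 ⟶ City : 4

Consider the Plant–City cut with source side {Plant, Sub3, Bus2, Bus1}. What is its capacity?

Edges leaving {Plant, Sub3, Bus2, Bus1}: Sub3→Bus3 (12), Bus2→City (4).
Cut capacity = 12 + 4 = 16.

16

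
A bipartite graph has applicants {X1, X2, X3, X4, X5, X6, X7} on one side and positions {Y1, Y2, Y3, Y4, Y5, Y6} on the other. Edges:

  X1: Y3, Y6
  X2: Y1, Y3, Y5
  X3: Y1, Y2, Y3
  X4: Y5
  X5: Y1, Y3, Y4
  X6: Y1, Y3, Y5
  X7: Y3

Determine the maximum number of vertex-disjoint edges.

6

Unit-capacity flow: source→left, listed edges, right→sink; max matching = max flow.
Augmenting path X1→Y3 (+1); matched 1.
Augmenting path X2→Y1 (+1); matched 2.
Augmenting path X3→Y2 (+1); matched 3.
Augmenting path X4→Y5 (+1); matched 4.
Augmenting path X5→Y4 (+1); matched 5.
Augmenting path X6→Y3→X1→Y6 (+1); matched 6.
No augmenting path remains; maximum matching = 6.
König certificate: {X1, X3, X5, Y1, Y3, Y5} is a vertex cover of size 6 (every listed pair touches it), so no matching can be larger.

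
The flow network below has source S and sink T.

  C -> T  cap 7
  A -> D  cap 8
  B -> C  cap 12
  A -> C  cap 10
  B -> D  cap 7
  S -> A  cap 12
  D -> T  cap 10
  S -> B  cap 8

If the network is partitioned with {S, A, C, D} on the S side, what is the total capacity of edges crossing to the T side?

25

Edges leaving {S, A, C, D}: S→B (8), C→T (7), D→T (10).
Cut capacity = 8 + 7 + 10 = 25.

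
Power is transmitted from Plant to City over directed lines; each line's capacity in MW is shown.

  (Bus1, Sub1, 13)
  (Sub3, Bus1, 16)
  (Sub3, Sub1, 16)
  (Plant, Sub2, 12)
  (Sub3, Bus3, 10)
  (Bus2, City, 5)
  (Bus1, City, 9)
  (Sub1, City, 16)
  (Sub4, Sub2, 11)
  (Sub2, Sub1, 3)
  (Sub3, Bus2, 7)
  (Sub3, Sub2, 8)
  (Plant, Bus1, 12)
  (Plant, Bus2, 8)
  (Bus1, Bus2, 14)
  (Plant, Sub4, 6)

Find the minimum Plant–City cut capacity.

Augment Plant→Bus1→City: bottleneck 9, flow now 9.
Augment Plant→Bus2→City: bottleneck 5, flow now 14.
Augment Plant→Bus1→Sub1→City: bottleneck 3, flow now 17.
Augment Plant→Sub2→Sub1→City: bottleneck 3, flow now 20.
No augmenting path remains; maximum flow = 20.
By max-flow min-cut, the minimum cut capacity equals the max flow.
In the residual graph, reachable from Plant: {Plant, Sub4, Bus2, Sub2}.
Min-cut edges: Plant→Bus1 (12), Bus2→City (5), Sub2→Sub1 (3); capacity 12 + 5 + 3 = 20.

20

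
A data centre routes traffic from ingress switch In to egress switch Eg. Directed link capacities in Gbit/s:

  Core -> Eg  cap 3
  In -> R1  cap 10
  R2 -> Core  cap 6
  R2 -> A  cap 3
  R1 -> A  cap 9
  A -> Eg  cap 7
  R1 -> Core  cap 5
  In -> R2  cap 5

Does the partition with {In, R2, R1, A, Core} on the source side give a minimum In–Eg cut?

Yes — it is a minimum cut (capacity 10).

Given cut capacity: 7 + 3 = 10.
Augment In→R2→A→Eg: bottleneck 3, flow now 3.
Augment In→R2→Core→Eg: bottleneck 2, flow now 5.
Augment In→R1→A→Eg: bottleneck 4, flow now 9.
Augment In→R1→Core→Eg: bottleneck 1, flow now 10.
No augmenting path remains; maximum flow = 10.
Cut capacity 10 equals the max flow, so it is a minimum cut.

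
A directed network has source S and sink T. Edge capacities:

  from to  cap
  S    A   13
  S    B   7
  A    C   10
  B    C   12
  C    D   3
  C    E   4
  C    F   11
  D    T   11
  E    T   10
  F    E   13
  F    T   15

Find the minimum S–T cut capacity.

17

Augment S→A→C→D→T: bottleneck 3, flow now 3.
Augment S→A→C→E→T: bottleneck 4, flow now 7.
Augment S→A→C→F→T: bottleneck 3, flow now 10.
Augment S→B→C→F→T: bottleneck 7, flow now 17.
No augmenting path remains; maximum flow = 17.
By max-flow min-cut, the minimum cut capacity equals the max flow.
In the residual graph, reachable from S: {S, A}.
Min-cut edges: S→B (7), A→C (10); capacity 7 + 10 = 17.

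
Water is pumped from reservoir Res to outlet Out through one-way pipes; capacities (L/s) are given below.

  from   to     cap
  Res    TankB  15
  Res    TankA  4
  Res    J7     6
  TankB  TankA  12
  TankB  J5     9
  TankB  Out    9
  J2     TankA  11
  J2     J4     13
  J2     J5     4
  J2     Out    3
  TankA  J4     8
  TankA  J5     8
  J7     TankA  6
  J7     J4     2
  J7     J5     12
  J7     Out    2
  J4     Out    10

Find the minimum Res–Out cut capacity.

21

Augment Res→TankB→Out: bottleneck 9, flow now 9.
Augment Res→J7→Out: bottleneck 2, flow now 11.
Augment Res→TankA→J4→Out: bottleneck 4, flow now 15.
Augment Res→J7→J4→Out: bottleneck 2, flow now 17.
Augment Res→TankB→TankA→J4→Out: bottleneck 4, flow now 21.
No augmenting path remains; maximum flow = 21.
By max-flow min-cut, the minimum cut capacity equals the max flow.
In the residual graph, reachable from Res: {Res, TankB, TankA, J7, J5}.
Min-cut edges: TankB→Out (9), TankA→J4 (8), J7→J4 (2), J7→Out (2); capacity 9 + 8 + 2 + 2 = 21.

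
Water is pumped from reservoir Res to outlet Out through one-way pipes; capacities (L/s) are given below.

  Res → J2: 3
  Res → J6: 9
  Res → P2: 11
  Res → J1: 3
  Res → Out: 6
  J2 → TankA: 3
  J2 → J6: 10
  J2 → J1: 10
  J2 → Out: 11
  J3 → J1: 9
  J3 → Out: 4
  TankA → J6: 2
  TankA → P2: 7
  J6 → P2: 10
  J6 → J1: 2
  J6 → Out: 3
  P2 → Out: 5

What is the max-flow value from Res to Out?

Augment Res→Out: bottleneck 6, flow now 6.
Augment Res→J2→Out: bottleneck 3, flow now 9.
Augment Res→J6→Out: bottleneck 3, flow now 12.
Augment Res→P2→Out: bottleneck 5, flow now 17.
No augmenting path remains; maximum flow = 17.
In the residual graph, reachable from Res: {Res, J6, P2, J1}.
Min-cut edges: Res→J2 (3), Res→Out (6), J6→Out (3), P2→Out (5); capacity 3 + 6 + 3 + 5 = 17.
This cut is saturated, so no flow can exceed 17.

17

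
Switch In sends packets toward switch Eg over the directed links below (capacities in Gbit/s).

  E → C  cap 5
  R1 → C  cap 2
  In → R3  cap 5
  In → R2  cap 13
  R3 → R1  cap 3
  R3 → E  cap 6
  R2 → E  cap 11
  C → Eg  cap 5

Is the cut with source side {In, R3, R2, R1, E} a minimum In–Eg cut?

No — its capacity is 7, but the minimum cut has capacity 5.

Given cut capacity: 2 + 5 = 7.
Augment In→R3→R1→C→Eg: bottleneck 2, flow now 2.
Augment In→R3→E→C→Eg: bottleneck 3, flow now 5.
No augmenting path remains; maximum flow = 5.
In the residual graph, reachable from In: {In, R3, R2, R1, E, C}.
Min-cut edges: C→Eg (5); capacity 5 = 5.
Cut capacity 7 exceeds the max flow 5, so it is not minimum.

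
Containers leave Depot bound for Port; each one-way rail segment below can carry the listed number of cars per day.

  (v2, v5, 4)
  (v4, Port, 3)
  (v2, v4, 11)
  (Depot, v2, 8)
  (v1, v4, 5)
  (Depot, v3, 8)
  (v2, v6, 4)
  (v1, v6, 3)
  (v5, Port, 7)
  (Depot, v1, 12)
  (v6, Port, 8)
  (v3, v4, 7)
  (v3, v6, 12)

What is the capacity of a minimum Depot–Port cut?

15

Augment Depot→v1→v4→Port: bottleneck 3, flow now 3.
Augment Depot→v1→v6→Port: bottleneck 3, flow now 6.
Augment Depot→v2→v5→Port: bottleneck 4, flow now 10.
Augment Depot→v2→v6→Port: bottleneck 4, flow now 14.
Augment Depot→v3→v6→Port: bottleneck 1, flow now 15.
No augmenting path remains; maximum flow = 15.
By max-flow min-cut, the minimum cut capacity equals the max flow.
In the residual graph, reachable from Depot: {Depot, v1, v2, v3, v4, v6}.
Min-cut edges: v2→v5 (4), v4→Port (3), v6→Port (8); capacity 4 + 3 + 8 = 15.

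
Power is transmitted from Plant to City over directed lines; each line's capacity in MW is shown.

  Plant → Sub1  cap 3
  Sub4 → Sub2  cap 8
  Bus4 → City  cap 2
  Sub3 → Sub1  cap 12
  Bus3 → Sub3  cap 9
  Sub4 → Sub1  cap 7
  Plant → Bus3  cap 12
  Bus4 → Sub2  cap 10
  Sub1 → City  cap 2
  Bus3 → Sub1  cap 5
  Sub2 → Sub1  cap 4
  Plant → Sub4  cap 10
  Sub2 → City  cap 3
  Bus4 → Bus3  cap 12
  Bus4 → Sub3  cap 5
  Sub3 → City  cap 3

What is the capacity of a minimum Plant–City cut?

8

Augment Plant→Sub1→City: bottleneck 2, flow now 2.
Augment Plant→Sub4→Sub2→City: bottleneck 3, flow now 5.
Augment Plant→Bus3→Sub3→City: bottleneck 3, flow now 8.
No augmenting path remains; maximum flow = 8.
By max-flow min-cut, the minimum cut capacity equals the max flow.
In the residual graph, reachable from Plant: {Plant, Sub4, Bus3, Sub2, Sub3, Sub1}.
Min-cut edges: Sub2→City (3), Sub3→City (3), Sub1→City (2); capacity 3 + 3 + 2 = 8.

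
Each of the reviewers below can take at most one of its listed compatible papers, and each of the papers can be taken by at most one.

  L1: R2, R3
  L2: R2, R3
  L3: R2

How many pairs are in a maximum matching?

2

Unit-capacity flow: source→left, listed edges, right→sink; max matching = max flow.
Augmenting path L1→R2 (+1); matched 1.
Augmenting path L2→R3 (+1); matched 2.
No augmenting path remains; maximum matching = 2.
König certificate: {R2, R3} is a vertex cover of size 2 (every listed pair touches it), so no matching can be larger.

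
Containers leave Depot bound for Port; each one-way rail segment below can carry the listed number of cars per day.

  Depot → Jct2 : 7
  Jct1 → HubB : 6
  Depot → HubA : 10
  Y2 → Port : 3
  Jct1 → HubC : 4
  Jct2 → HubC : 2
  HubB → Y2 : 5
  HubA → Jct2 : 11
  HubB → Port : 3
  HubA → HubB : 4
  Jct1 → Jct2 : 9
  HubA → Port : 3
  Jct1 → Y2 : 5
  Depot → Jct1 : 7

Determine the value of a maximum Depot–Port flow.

Augment Depot→HubA→Port: bottleneck 3, flow now 3.
Augment Depot→Jct1→HubB→Port: bottleneck 3, flow now 6.
Augment Depot→Jct1→Y2→Port: bottleneck 3, flow now 9.
No augmenting path remains; maximum flow = 9.
In the residual graph, reachable from Depot: {Depot, Jct1, HubA, HubC, Jct2, HubB, Y2}.
Min-cut edges: HubA→Port (3), HubB→Port (3), Y2→Port (3); capacity 3 + 3 + 3 = 9.
This cut is saturated, so no flow can exceed 9.

9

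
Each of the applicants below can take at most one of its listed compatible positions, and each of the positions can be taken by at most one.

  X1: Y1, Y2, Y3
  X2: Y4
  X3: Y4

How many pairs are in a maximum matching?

Unit-capacity flow: source→left, listed edges, right→sink; max matching = max flow.
Augmenting path X1→Y1 (+1); matched 1.
Augmenting path X2→Y4 (+1); matched 2.
No augmenting path remains; maximum matching = 2.
König certificate: {X1, Y4} is a vertex cover of size 2 (every listed pair touches it), so no matching can be larger.

2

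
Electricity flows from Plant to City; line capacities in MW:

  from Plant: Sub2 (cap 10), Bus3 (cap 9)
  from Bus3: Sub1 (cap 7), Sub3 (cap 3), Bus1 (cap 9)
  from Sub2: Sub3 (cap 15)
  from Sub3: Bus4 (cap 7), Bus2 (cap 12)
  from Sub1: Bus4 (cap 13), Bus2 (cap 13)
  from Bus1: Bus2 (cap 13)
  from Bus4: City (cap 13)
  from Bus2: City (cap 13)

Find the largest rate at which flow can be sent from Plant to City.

Augment Plant→Bus3→Sub3→Bus4→City: bottleneck 3, flow now 3.
Augment Plant→Bus3→Sub1→Bus4→City: bottleneck 6, flow now 9.
Augment Plant→Sub2→Sub3→Bus4→City: bottleneck 4, flow now 13.
Augment Plant→Sub2→Sub3→Bus2→City: bottleneck 6, flow now 19.
No augmenting path remains; maximum flow = 19.
In the residual graph, reachable from Plant: {Plant}.
Min-cut edges: Plant→Bus3 (9), Plant→Sub2 (10); capacity 9 + 10 = 19.
This cut is saturated, so no flow can exceed 19.

19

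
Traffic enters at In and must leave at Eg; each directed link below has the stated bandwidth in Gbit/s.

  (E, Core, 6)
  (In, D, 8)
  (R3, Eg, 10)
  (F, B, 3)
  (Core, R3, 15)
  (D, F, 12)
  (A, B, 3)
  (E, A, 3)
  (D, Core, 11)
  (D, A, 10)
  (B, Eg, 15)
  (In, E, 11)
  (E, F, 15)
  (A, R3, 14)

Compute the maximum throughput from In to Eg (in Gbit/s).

Augment In→E→A→R3→Eg: bottleneck 3, flow now 3.
Augment In→E→Core→R3→Eg: bottleneck 6, flow now 9.
Augment In→E→F→B→Eg: bottleneck 2, flow now 11.
Augment In→D→A→R3→Eg: bottleneck 1, flow now 12.
Augment In→D→A→B→Eg: bottleneck 3, flow now 15.
Augment In→D→F→B→Eg: bottleneck 1, flow now 16.
No augmenting path remains; maximum flow = 16.
In the residual graph, reachable from In: {In, E, D, A, Core, F, R3}.
Min-cut edges: A→B (3), F→B (3), R3→Eg (10); capacity 3 + 3 + 10 = 16.
This cut is saturated, so no flow can exceed 16.

16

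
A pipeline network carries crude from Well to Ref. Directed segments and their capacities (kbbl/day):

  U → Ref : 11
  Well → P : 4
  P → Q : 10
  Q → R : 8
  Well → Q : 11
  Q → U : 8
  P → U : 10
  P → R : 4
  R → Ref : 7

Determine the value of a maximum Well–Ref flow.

15

Augment Well→P→R→Ref: bottleneck 4, flow now 4.
Augment Well→Q→R→Ref: bottleneck 3, flow now 7.
Augment Well→Q→U→Ref: bottleneck 8, flow now 15.
No augmenting path remains; maximum flow = 15.
In the residual graph, reachable from Well: {Well}.
Min-cut edges: Well→P (4), Well→Q (11); capacity 4 + 11 = 15.
This cut is saturated, so no flow can exceed 15.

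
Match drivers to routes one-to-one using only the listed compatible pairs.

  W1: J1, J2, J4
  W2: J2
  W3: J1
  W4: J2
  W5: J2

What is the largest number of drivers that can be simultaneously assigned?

Unit-capacity flow: source→left, listed edges, right→sink; max matching = max flow.
Augmenting path W1→J1 (+1); matched 1.
Augmenting path W2→J2 (+1); matched 2.
Augmenting path W3→J1→W1→J4 (+1); matched 3.
No augmenting path remains; maximum matching = 3.
König certificate: {W1, W3, J2} is a vertex cover of size 3 (every listed pair touches it), so no matching can be larger.

3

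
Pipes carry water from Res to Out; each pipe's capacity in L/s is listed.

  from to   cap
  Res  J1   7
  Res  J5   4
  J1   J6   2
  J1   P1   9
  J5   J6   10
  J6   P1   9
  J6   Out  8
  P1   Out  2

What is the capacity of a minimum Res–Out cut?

8

Augment Res→J1→J6→Out: bottleneck 2, flow now 2.
Augment Res→J1→P1→Out: bottleneck 2, flow now 4.
Augment Res→J5→J6→Out: bottleneck 4, flow now 8.
No augmenting path remains; maximum flow = 8.
By max-flow min-cut, the minimum cut capacity equals the max flow.
In the residual graph, reachable from Res: {Res, J1, P1}.
Min-cut edges: Res→J5 (4), J1→J6 (2), P1→Out (2); capacity 4 + 2 + 2 = 8.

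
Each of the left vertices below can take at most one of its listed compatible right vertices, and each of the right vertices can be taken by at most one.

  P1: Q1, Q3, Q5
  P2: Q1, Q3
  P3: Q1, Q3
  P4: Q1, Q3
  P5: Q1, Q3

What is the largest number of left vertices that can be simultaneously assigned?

3

Unit-capacity flow: source→left, listed edges, right→sink; max matching = max flow.
Augmenting path P1→Q1 (+1); matched 1.
Augmenting path P2→Q3 (+1); matched 2.
Augmenting path P3→Q1→P1→Q5 (+1); matched 3.
No augmenting path remains; maximum matching = 3.
König certificate: {P1, Q1, Q3} is a vertex cover of size 3 (every listed pair touches it), so no matching can be larger.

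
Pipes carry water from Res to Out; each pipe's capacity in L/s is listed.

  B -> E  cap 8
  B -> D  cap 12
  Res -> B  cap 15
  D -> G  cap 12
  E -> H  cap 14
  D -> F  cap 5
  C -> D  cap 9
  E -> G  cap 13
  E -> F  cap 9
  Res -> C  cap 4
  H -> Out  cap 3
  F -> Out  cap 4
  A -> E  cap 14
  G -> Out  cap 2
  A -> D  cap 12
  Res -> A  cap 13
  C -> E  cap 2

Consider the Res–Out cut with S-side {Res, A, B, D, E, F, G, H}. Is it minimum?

Given cut capacity: 4 + 4 + 2 + 3 = 13.
Augment Res→A→D→F→Out: bottleneck 4, flow now 4.
Augment Res→A→D→G→Out: bottleneck 2, flow now 6.
Augment Res→A→E→H→Out: bottleneck 3, flow now 9.
No augmenting path remains; maximum flow = 9.
In the residual graph, reachable from Res: {Res, A, B, C, D, E, F, G, H}.
Min-cut edges: F→Out (4), G→Out (2), H→Out (3); capacity 4 + 2 + 3 = 9.
Cut capacity 13 exceeds the max flow 9, so it is not minimum.

No — its capacity is 13, but the minimum cut has capacity 9.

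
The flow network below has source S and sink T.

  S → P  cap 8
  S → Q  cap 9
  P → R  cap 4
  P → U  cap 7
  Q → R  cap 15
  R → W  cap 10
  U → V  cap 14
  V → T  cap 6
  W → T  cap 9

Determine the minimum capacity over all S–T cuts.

15

Augment S→P→R→W→T: bottleneck 4, flow now 4.
Augment S→P→U→V→T: bottleneck 4, flow now 8.
Augment S→Q→R→W→T: bottleneck 5, flow now 13.
Augment S→Q→R→P→U→V→T: bottleneck 2, flow now 15. (uses reverse residual edge)
No augmenting path remains; maximum flow = 15.
By max-flow min-cut, the minimum cut capacity equals the max flow.
In the residual graph, reachable from S: {S, P, Q, R, U, V, W}.
Min-cut edges: V→T (6), W→T (9); capacity 6 + 9 = 15.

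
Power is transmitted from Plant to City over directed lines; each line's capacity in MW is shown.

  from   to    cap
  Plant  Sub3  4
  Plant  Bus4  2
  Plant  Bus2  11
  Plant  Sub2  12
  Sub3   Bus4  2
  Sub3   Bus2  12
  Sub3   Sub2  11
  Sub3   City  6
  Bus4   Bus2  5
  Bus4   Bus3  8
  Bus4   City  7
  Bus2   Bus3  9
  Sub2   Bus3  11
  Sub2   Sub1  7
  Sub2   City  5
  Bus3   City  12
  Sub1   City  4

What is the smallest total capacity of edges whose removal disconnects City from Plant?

Augment Plant→Sub3→City: bottleneck 4, flow now 4.
Augment Plant→Bus4→City: bottleneck 2, flow now 6.
Augment Plant→Sub2→City: bottleneck 5, flow now 11.
Augment Plant→Bus2→Bus3→City: bottleneck 9, flow now 20.
Augment Plant→Sub2→Bus3→City: bottleneck 3, flow now 23.
Augment Plant→Sub2→Sub1→City: bottleneck 4, flow now 27.
No augmenting path remains; maximum flow = 27.
By max-flow min-cut, the minimum cut capacity equals the max flow.
In the residual graph, reachable from Plant: {Plant, Bus2}.
Min-cut edges: Plant→Sub3 (4), Plant→Bus4 (2), Plant→Sub2 (12), Bus2→Bus3 (9); capacity 4 + 2 + 12 + 9 = 27.

27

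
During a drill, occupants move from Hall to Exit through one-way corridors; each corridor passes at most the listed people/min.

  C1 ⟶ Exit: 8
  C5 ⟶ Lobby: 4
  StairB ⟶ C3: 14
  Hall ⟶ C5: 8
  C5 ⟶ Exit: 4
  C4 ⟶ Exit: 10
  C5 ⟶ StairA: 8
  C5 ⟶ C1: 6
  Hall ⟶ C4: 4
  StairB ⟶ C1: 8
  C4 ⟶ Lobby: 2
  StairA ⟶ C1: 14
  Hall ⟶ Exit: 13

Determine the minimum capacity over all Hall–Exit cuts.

25

Augment Hall→Exit: bottleneck 13, flow now 13.
Augment Hall→C4→Exit: bottleneck 4, flow now 17.
Augment Hall→C5→Exit: bottleneck 4, flow now 21.
Augment Hall→C5→C1→Exit: bottleneck 4, flow now 25.
No augmenting path remains; maximum flow = 25.
By max-flow min-cut, the minimum cut capacity equals the max flow.
In the residual graph, reachable from Hall: {Hall}.
Min-cut edges: Hall→C4 (4), Hall→C5 (8), Hall→Exit (13); capacity 4 + 8 + 13 = 25.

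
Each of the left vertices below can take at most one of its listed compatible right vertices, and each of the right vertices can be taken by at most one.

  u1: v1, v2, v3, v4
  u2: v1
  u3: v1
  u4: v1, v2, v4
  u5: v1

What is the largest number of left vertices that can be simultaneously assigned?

3

Unit-capacity flow: source→left, listed edges, right→sink; max matching = max flow.
Augmenting path u1→v1 (+1); matched 1.
Augmenting path u4→v2 (+1); matched 2.
Augmenting path u2→v1→u1→v3 (+1); matched 3.
No augmenting path remains; maximum matching = 3.
König certificate: {u1, u4, v1} is a vertex cover of size 3 (every listed pair touches it), so no matching can be larger.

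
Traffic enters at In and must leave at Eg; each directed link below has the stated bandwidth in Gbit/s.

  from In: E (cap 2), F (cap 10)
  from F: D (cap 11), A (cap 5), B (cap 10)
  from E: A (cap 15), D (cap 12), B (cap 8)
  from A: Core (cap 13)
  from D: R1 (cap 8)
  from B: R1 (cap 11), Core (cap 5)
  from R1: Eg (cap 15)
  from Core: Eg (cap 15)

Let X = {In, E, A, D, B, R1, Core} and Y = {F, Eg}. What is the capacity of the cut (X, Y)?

Edges leaving {In, E, A, D, B, R1, Core}: In→F (10), R1→Eg (15), Core→Eg (15).
Cut capacity = 10 + 15 + 15 = 40.

40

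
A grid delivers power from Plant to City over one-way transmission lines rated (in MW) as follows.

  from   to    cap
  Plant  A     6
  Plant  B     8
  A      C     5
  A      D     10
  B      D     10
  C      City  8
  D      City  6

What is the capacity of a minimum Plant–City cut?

Augment Plant→A→C→City: bottleneck 5, flow now 5.
Augment Plant→A→D→City: bottleneck 1, flow now 6.
Augment Plant→B→D→City: bottleneck 5, flow now 11.
No augmenting path remains; maximum flow = 11.
By max-flow min-cut, the minimum cut capacity equals the max flow.
In the residual graph, reachable from Plant: {Plant, A, B, D}.
Min-cut edges: A→C (5), D→City (6); capacity 5 + 6 = 11.

11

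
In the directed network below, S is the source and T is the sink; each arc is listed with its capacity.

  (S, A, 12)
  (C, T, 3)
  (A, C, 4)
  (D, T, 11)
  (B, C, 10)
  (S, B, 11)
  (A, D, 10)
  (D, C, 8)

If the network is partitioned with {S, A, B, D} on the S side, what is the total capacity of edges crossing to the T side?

Edges leaving {S, A, B, D}: A→C (4), B→C (10), D→C (8), D→T (11).
Cut capacity = 4 + 10 + 8 + 11 = 33.

33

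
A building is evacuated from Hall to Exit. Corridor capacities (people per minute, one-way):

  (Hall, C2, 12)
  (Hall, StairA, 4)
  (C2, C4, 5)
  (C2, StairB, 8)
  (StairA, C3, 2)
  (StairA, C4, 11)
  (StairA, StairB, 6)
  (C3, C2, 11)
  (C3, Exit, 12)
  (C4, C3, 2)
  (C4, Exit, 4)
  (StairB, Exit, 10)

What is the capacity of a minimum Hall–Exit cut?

16

Augment Hall→C2→C4→Exit: bottleneck 4, flow now 4.
Augment Hall→C2→StairB→Exit: bottleneck 8, flow now 12.
Augment Hall→StairA→C3→Exit: bottleneck 2, flow now 14.
Augment Hall→StairA→StairB→Exit: bottleneck 2, flow now 16.
No augmenting path remains; maximum flow = 16.
By max-flow min-cut, the minimum cut capacity equals the max flow.
In the residual graph, reachable from Hall: {Hall}.
Min-cut edges: Hall→C2 (12), Hall→StairA (4); capacity 12 + 4 = 16.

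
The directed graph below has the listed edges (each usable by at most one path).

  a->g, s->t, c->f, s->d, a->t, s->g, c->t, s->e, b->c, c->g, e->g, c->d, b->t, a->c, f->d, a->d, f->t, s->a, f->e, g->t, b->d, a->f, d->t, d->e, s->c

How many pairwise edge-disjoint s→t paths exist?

5

Assign every edge capacity 1; by Menger, the answer equals the max flow.
Path s→t (+1); total 1.
Path s→a→t (+1); total 2.
Path s→c→t (+1); total 3.
Path s→d→t (+1); total 4.
Path s→g→t (+1); total 5.
No residual s→t path; max flow = 5.
Certifying cut of size 5: {g→t, s→a, s→c, s→d, s→t}.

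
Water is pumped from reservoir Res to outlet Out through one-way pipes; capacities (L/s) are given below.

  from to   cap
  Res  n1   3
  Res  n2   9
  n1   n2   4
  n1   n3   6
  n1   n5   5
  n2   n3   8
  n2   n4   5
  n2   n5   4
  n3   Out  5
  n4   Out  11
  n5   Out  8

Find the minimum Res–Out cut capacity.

12

Augment Res→n1→n3→Out: bottleneck 3, flow now 3.
Augment Res→n2→n3→Out: bottleneck 2, flow now 5.
Augment Res→n2→n4→Out: bottleneck 5, flow now 10.
Augment Res→n2→n5→Out: bottleneck 2, flow now 12.
No augmenting path remains; maximum flow = 12.
By max-flow min-cut, the minimum cut capacity equals the max flow.
In the residual graph, reachable from Res: {Res}.
Min-cut edges: Res→n1 (3), Res→n2 (9); capacity 3 + 9 = 12.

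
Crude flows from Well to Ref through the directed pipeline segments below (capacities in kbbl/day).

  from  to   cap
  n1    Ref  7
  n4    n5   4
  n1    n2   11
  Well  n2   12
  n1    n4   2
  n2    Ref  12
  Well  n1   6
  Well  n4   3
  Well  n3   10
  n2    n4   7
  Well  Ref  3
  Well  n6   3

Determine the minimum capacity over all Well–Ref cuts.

21

Augment Well→Ref: bottleneck 3, flow now 3.
Augment Well→n1→Ref: bottleneck 6, flow now 9.
Augment Well→n2→Ref: bottleneck 12, flow now 21.
No augmenting path remains; maximum flow = 21.
By max-flow min-cut, the minimum cut capacity equals the max flow.
In the residual graph, reachable from Well: {Well, n3, n4, n5, n6}.
Min-cut edges: Well→n1 (6), Well→n2 (12), Well→Ref (3); capacity 6 + 12 + 3 = 21.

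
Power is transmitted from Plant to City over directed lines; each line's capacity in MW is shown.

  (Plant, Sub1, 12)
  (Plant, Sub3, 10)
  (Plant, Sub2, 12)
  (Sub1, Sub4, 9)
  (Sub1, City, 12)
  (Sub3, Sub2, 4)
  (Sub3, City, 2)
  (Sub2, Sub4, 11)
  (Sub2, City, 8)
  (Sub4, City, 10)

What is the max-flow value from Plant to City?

30

Augment Plant→Sub1→City: bottleneck 12, flow now 12.
Augment Plant→Sub3→City: bottleneck 2, flow now 14.
Augment Plant→Sub2→City: bottleneck 8, flow now 22.
Augment Plant→Sub2→Sub4→City: bottleneck 4, flow now 26.
Augment Plant→Sub3→Sub2→Sub4→City: bottleneck 4, flow now 30.
No augmenting path remains; maximum flow = 30.
In the residual graph, reachable from Plant: {Plant, Sub3}.
Min-cut edges: Plant→Sub1 (12), Plant→Sub2 (12), Sub3→Sub2 (4), Sub3→City (2); capacity 12 + 12 + 4 + 2 = 30.
This cut is saturated, so no flow can exceed 30.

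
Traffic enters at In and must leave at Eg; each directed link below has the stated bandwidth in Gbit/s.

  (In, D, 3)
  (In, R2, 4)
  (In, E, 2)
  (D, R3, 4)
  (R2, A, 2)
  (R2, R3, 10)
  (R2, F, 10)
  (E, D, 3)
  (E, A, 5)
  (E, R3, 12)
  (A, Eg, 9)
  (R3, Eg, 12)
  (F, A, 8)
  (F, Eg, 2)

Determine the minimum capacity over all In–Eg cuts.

Augment In→D→R3→Eg: bottleneck 3, flow now 3.
Augment In→R2→A→Eg: bottleneck 2, flow now 5.
Augment In→R2→R3→Eg: bottleneck 2, flow now 7.
Augment In→E→A→Eg: bottleneck 2, flow now 9.
No augmenting path remains; maximum flow = 9.
By max-flow min-cut, the minimum cut capacity equals the max flow.
In the residual graph, reachable from In: {In}.
Min-cut edges: In→D (3), In→R2 (4), In→E (2); capacity 3 + 4 + 2 = 9.

9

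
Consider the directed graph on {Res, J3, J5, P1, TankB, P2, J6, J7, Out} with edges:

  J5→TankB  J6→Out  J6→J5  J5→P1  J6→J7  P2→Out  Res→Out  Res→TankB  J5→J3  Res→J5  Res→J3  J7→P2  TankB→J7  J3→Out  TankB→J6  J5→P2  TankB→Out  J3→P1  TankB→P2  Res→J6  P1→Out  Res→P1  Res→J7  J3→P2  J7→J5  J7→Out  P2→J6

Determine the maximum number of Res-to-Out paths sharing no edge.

7

Assign every edge capacity 1; by Menger, the answer equals the max flow.
Path Res→Out (+1); total 1.
Path Res→J3→Out (+1); total 2.
Path Res→P1→Out (+1); total 3.
Path Res→TankB→Out (+1); total 4.
Path Res→J6→Out (+1); total 5.
Path Res→J7→Out (+1); total 6.
Path Res→J5→P2→Out (+1); total 7.
No residual Res→Out path; max flow = 7.
Certifying cut of size 7: {Res→J3, Res→J5, Res→J6, Res→J7, Res→Out, Res→P1, Res→TankB}.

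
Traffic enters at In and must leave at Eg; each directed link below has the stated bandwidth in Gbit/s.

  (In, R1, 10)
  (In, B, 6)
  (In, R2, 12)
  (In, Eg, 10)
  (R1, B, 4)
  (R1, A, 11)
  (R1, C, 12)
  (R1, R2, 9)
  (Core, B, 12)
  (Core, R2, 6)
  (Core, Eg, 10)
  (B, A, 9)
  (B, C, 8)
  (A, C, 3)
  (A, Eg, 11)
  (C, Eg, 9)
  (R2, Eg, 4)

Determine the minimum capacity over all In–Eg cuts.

30

Augment In→Eg: bottleneck 10, flow now 10.
Augment In→R2→Eg: bottleneck 4, flow now 14.
Augment In→R1→A→Eg: bottleneck 10, flow now 24.
Augment In→B→A→Eg: bottleneck 1, flow now 25.
Augment In→B→C→Eg: bottleneck 5, flow now 30.
No augmenting path remains; maximum flow = 30.
By max-flow min-cut, the minimum cut capacity equals the max flow.
In the residual graph, reachable from In: {In, R2}.
Min-cut edges: In→R1 (10), In→B (6), In→Eg (10), R2→Eg (4); capacity 10 + 6 + 10 + 4 = 30.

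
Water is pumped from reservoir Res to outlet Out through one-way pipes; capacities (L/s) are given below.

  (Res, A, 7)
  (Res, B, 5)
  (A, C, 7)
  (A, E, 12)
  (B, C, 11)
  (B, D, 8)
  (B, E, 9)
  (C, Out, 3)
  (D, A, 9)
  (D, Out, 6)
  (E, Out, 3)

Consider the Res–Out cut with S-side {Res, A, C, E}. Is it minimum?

Given cut capacity: 5 + 3 + 3 = 11.
Augment Res→A→C→Out: bottleneck 3, flow now 3.
Augment Res→A→E→Out: bottleneck 3, flow now 6.
Augment Res→B→D→Out: bottleneck 5, flow now 11.
No augmenting path remains; maximum flow = 11.
Cut capacity 11 equals the max flow, so it is a minimum cut.

Yes — it is a minimum cut (capacity 11).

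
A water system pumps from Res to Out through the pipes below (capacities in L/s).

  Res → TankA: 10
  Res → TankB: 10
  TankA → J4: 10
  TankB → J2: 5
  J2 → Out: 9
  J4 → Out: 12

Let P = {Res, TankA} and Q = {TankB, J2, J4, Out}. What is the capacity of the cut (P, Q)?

20

Edges leaving {Res, TankA}: Res→TankB (10), TankA→J4 (10).
Cut capacity = 10 + 10 = 20.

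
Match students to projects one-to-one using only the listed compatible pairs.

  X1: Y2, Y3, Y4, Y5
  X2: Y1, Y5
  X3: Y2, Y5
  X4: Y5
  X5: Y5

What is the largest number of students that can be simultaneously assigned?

4

Unit-capacity flow: source→left, listed edges, right→sink; max matching = max flow.
Augmenting path X1→Y2 (+1); matched 1.
Augmenting path X2→Y1 (+1); matched 2.
Augmenting path X3→Y5 (+1); matched 3.
Augmenting path X4→Y5→X3→Y2→X1→Y3 (+1); matched 4.
No augmenting path remains; maximum matching = 4.
König certificate: {X1, X2, X3, Y5} is a vertex cover of size 4 (every listed pair touches it), so no matching can be larger.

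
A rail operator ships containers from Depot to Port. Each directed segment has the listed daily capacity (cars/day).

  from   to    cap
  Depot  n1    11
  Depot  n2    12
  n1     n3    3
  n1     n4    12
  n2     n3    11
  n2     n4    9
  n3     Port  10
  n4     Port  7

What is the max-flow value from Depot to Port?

17

Augment Depot→n1→n3→Port: bottleneck 3, flow now 3.
Augment Depot→n1→n4→Port: bottleneck 7, flow now 10.
Augment Depot→n2→n3→Port: bottleneck 7, flow now 17.
No augmenting path remains; maximum flow = 17.
In the residual graph, reachable from Depot: {Depot, n1, n2, n3, n4}.
Min-cut edges: n3→Port (10), n4→Port (7); capacity 10 + 7 = 17.
This cut is saturated, so no flow can exceed 17.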